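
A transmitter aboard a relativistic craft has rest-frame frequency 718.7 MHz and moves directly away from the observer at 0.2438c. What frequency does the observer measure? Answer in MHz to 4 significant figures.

Relativistic Doppler: f_obs = f_src √((1−β)/(1+β))
= 718.7 × √(0.756200/1.24380) = 718.7 × 0.779728 = 560.4 MHz

f_obs ≈ 560.4 MHz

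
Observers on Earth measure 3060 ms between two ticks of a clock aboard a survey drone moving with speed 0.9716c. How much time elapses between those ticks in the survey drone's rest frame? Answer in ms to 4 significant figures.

γ = 1/√(1 − 0.9716²) = 4.22602
Proper time: τ₀ = Δt/γ = 3060/4.22602 = 724.1 ms

τ₀ ≈ 724.1 ms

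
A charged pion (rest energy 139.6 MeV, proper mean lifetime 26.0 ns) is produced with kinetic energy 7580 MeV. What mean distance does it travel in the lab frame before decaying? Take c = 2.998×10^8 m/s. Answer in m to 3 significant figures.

d ≈ 431 m

γ = 1 + K/(m₀c²) = 1 + 7580/139.6 = 55.298
β = √(1 − 1/γ²) = 0.99984
Dilated lifetime: γτ₀ = 55.298 × 26.0 ns = 1437.7 ns
d = βc·γτ₀ = 0.99984 × (2.998×10^8 m/s) × 1.4377×10^-6 s = 431 m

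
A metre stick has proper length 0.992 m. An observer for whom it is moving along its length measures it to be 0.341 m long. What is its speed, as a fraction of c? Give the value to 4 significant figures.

β ≈ 0.9391

γ = L₀/L = 0.992/0.341 = 2.90909
β = √(1 − 1/γ²) = 0.9391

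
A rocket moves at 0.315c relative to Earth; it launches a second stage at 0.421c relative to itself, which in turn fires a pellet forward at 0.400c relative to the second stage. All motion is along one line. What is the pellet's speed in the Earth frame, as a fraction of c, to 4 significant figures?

Compose boost 2: (0.421 + 0.315)/(1 + 0.421×0.315) = 0.7360/1.13261 = 0.649824
Compose boost 3: (0.400 + 0.649824)/(1 + 0.400×0.649824) = 1.04982/1.25993 = 0.8332

u ≈ 0.8332c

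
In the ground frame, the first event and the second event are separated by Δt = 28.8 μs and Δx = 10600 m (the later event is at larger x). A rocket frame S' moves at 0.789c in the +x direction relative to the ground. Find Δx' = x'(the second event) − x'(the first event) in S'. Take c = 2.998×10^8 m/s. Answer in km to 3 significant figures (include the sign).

γ = 1/√(1 − 0.789²) = 1.6276
Δx' = γ(Δx − vΔt) = 1.6276 × (10600 m − 0.789×(2.998×10^8 m/s)×28.8×10^-6 s)
= 1.6276 × (3787.6 m) = 6.16 km

Δx' ≈ 6.16 km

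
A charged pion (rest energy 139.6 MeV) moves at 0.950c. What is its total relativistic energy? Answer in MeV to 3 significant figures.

E ≈ 447 MeV

γ = 1/√(1 − 0.950²) = 3.2026
E = γm₀c² = 3.2026 × 139.6 MeV = 447 MeV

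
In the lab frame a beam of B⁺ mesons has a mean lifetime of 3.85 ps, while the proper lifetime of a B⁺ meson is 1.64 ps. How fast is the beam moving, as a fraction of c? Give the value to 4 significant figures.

β ≈ 0.9047

γ = Δt/τ₀ = 3.85/1.64 = 2.34756
β = √(1 − 1/γ²) = √(1 − 1/2.34756²) = 0.9047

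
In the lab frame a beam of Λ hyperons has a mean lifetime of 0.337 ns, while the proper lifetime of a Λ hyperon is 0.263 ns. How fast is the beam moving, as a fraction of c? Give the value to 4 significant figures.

β ≈ 0.6253

γ = Δt/τ₀ = 0.337/0.263 = 1.28137
β = √(1 − 1/γ²) = √(1 − 1/1.28137²) = 0.6253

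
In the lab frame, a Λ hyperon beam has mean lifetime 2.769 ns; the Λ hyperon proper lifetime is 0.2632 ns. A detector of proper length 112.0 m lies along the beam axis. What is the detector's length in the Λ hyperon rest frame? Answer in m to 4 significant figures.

Time dilation ⇒ γ = Δt/τ₀ = 2.769/0.2632 = 10.5205
Length contraction: L = L₀/γ = 112.0/10.5205 = 10.65 m

L ≈ 10.65 m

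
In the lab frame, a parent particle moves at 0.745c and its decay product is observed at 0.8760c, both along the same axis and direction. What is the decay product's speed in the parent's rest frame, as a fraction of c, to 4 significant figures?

Inverse velocity addition: u' = (u − v)/(1 − uv/c²)
= (0.8760 − 0.745)/(1 − 0.8760×0.745) = 0.1310/0.347380 = 0.3771

u' ≈ 0.3771c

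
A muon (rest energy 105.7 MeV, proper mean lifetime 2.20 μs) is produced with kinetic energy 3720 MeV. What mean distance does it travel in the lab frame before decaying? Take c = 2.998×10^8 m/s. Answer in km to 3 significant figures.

d ≈ 23.9 km

γ = 1 + K/(m₀c²) = 1 + 3720/105.7 = 36.194
β = √(1 − 1/γ²) = 0.99962
Dilated lifetime: γτ₀ = 36.194 × 2.20 μs = 79.627 μs
d = βc·γτ₀ = 0.99962 × (2.998×10^8 m/s) × 7.9627×10^-5 s = 23.9 km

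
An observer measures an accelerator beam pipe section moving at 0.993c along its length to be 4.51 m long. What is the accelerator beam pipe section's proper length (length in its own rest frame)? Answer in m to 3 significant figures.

γ = 1/√(1 − 0.993²) = 8.4664
L₀ = γL = 8.4664 × 4.51 = 38.2 m

L₀ ≈ 38.2 m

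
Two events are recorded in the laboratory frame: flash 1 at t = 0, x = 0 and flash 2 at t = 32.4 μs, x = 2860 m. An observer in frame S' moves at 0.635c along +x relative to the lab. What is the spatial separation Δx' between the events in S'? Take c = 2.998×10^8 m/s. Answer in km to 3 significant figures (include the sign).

Δx' ≈ -4.28 km

γ = 1/√(1 − 0.635²) = 1.2945
Δx' = γ(Δx − vΔt) = 1.2945 × (2860 m − 0.635×(2.998×10^8 m/s)×32.4×10^-6 s)
= 1.2945 × (-3308.1 m) = -4.28 km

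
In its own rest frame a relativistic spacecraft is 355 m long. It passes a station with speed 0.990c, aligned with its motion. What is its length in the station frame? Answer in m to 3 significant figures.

L ≈ 50.1 m

γ = 1/√(1 − 0.990²) = 7.0888
Length contraction: L = L₀/γ = 355/7.0888 = 50.1 m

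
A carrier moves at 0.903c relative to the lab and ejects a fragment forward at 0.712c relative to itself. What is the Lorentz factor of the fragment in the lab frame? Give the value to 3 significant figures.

γ ≈ 5.45

u_lab = (0.712 + 0.903)/(1 + 0.712×0.903) = 1.615/1.64294 = 0.982996
γ = 1/√(1 − 0.982996²) = 5.45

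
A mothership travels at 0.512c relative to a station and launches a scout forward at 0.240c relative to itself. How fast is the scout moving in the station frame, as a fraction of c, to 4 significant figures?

u ≈ 0.6697c

Compose boost 2: (0.240 + 0.512)/(1 + 0.240×0.512) = 0.7520/1.12288 = 0.6697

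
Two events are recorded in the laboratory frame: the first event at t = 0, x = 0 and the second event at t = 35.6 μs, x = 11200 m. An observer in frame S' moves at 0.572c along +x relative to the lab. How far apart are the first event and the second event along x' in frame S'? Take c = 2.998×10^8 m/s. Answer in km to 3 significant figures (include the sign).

γ = 1/√(1 − 0.572²) = 1.2191
Δx' = γ(Δx − vΔt) = 1.2191 × (11200 m − 0.572×(2.998×10^8 m/s)×35.6×10^-6 s)
= 1.2191 × (5095.1 m) = 6.21 km

Δx' ≈ 6.21 km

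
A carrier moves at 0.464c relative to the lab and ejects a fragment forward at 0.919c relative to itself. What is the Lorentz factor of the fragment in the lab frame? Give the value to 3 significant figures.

γ ≈ 4.08

u_lab = (0.919 + 0.464)/(1 + 0.919×0.464) = 1.383/1.42642 = 0.969563
γ = 1/√(1 − 0.969563²) = 4.08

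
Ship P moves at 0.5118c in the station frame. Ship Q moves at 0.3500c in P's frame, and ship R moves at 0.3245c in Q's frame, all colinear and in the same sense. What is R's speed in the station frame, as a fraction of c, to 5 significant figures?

u ≈ 0.85306c

Compose boost 2: (0.3500 + 0.5118)/(1 + 0.3500×0.5118) = 0.86180/1.179130 = 0.7308779
Compose boost 3: (0.3245 + 0.7308779)/(1 + 0.3245×0.7308779) = 1.055378/1.237170 = 0.85306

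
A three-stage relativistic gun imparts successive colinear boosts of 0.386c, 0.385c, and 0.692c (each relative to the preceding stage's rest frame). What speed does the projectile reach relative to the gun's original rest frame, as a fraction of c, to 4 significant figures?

u ≈ 0.9309c

Compose boost 2: (0.385 + 0.386)/(1 + 0.385×0.386) = 0.7710/1.14861 = 0.671246
Compose boost 3: (0.692 + 0.671246)/(1 + 0.692×0.671246) = 1.36325/1.46450 = 0.9309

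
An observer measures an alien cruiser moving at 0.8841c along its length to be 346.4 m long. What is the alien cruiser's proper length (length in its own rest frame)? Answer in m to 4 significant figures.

γ = 1/√(1 − 0.8841²) = 2.13996
L₀ = γL = 2.13996 × 346.4 = 741.3 m

L₀ ≈ 741.3 m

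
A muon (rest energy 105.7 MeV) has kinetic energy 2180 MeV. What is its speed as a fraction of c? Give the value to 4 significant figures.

β ≈ 0.9989

γ = 1 + K/(m₀c²) = 1 + 2180/105.7 = 21.6244
β = √(1 − 1/γ²) = 0.9989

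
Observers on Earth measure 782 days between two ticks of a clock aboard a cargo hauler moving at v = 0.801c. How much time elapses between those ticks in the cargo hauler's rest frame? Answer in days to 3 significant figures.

τ₀ ≈ 468 days

γ = 1/√(1 − 0.801²) = 1.6704
Proper time: τ₀ = Δt/γ = 782/1.6704 = 468 days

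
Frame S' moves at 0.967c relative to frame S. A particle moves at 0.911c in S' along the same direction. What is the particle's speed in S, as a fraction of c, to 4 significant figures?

u ≈ 0.9984c

Relativistic velocity addition: u = (u' + v)/(1 + u'v/c²)
= (0.911 + 0.967)/(1 + 0.911×0.967) = 1.878/1.88094 = 0.9984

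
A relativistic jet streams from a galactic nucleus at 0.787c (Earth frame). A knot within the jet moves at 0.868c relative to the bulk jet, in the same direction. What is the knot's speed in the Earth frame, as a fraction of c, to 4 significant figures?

Relativistic velocity addition: u = (u' + v)/(1 + u'v/c²)
= (0.868 + 0.787)/(1 + 0.868×0.787) = 1.655/1.68312 = 0.9833

u ≈ 0.9833c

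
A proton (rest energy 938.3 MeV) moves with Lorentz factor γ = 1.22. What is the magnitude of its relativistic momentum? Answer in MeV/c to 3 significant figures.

β = √(1 − 1/γ²) = √(1 − 1/1.22²) = 0.57283
p = γβm₀c = 1.22 × 0.57283 × 938.3 MeV/c = 656 MeV/c

p ≈ 656 MeV/c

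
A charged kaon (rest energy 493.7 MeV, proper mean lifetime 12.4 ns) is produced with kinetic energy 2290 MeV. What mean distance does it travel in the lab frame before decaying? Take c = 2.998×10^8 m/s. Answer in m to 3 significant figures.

d ≈ 20.6 m

γ = 1 + K/(m₀c²) = 1 + 2290/493.7 = 5.6384
β = √(1 − 1/γ²) = 0.98415
Dilated lifetime: γτ₀ = 5.6384 × 12.4 ns = 69.917 ns
d = βc·γτ₀ = 0.98415 × (2.998×10^8 m/s) × 6.9917×10^-8 s = 20.6 m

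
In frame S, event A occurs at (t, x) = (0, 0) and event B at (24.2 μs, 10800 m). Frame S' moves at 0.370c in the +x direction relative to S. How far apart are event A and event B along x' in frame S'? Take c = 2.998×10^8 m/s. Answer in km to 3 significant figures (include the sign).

γ = 1/√(1 − 0.370²) = 1.0764
Δx' = γ(Δx − vΔt) = 1.0764 × (10800 m − 0.370×(2.998×10^8 m/s)×24.2×10^-6 s)
= 1.0764 × (8115.6 m) = 8.74 km

Δx' ≈ 8.74 km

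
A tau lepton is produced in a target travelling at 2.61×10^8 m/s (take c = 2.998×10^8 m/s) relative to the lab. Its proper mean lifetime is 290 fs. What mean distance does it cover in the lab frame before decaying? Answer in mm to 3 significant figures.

β = v/c = 2.61×10^8 / 2.998×10^8 = 0.87058
γ = 1/√(1 − 0.87058²) = 2.0324
Dilated lifetime: Δt = γτ₀ = 2.0324 × 290 fs = 589.40 fs
d = vΔt = 0.87058c × 589.40 fs = 2.6100×10^8 m/s × 5.8940×10^-13 s = 0.154 mm

d ≈ 0.154 mm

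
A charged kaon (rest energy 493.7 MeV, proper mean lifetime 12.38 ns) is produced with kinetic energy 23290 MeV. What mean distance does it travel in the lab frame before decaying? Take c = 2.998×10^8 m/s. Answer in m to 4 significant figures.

γ = 1 + K/(m₀c²) = 1 + 23290/493.7 = 48.1744
β = √(1 − 1/γ²) = 0.999785
Dilated lifetime: γτ₀ = 48.1744 × 12.38 ns = 596.399 ns
d = βc·γτ₀ = 0.999785 × (2.998×10^8 m/s) × 5.96399×10^-7 s = 178.8 m

d ≈ 178.8 m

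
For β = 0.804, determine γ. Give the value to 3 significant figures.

γ ≈ 1.68

γ = 1/√(1 − β²) = 1/√(1 − 0.804²) = 1/√(0.35358) = 1.68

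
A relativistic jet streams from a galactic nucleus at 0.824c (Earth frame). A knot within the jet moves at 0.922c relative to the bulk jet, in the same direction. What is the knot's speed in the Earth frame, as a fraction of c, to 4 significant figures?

Relativistic velocity addition: u = (u' + v)/(1 + u'v/c²)
= (0.922 + 0.824)/(1 + 0.922×0.824) = 1.746/1.75973 = 0.9922

u ≈ 0.9922c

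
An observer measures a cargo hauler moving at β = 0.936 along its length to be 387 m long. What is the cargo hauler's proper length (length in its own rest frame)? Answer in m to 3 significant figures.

γ = 1/√(1 − 0.936²) = 2.8409
L₀ = γL = 2.8409 × 387 = 1100 m

L₀ ≈ 1100 m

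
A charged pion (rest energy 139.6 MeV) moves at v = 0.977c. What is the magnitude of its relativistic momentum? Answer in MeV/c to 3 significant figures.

p ≈ 640 MeV/c

γ = 1/√(1 − 0.977²) = 4.6896
p = γβm₀c = 4.6896 × 0.977 × 139.6 MeV/c = 640 MeV/c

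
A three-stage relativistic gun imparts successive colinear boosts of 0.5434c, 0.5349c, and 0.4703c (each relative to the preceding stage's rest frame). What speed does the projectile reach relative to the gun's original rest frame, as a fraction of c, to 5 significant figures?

Compose boost 2: (0.5349 + 0.5434)/(1 + 0.5349×0.5434) = 1.0783/1.290665 = 0.8354610
Compose boost 3: (0.4703 + 0.8354610)/(1 + 0.4703×0.8354610) = 1.305761/1.392917 = 0.93743

u ≈ 0.93743c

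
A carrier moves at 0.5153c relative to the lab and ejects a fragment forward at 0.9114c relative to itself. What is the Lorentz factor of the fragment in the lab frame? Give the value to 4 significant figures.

γ ≈ 4.167

u_lab = (0.9114 + 0.5153)/(1 + 0.9114×0.5153) = 1.4267/1.469644 = 0.9707790
γ = 1/√(1 − 0.9707790²) = 4.167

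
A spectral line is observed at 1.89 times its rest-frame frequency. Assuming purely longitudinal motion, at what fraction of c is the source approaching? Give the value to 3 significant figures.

f_obs/f_src = √((1+β)/(1−β)) = 1.89  ⇒  (1+β)/(1−β) = 3.5721
β = |1 − D²|/(1 + D²) = |1 − 3.5721|/(1 + 3.5721) = 0.563

β ≈ 0.563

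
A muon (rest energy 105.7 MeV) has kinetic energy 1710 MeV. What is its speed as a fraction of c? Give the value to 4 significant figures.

β ≈ 0.9983

γ = 1 + K/(m₀c²) = 1 + 1710/105.7 = 17.1779
β = √(1 − 1/γ²) = 0.9983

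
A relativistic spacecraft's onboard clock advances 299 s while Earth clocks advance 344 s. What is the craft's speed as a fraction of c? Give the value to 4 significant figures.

β ≈ 0.4945

γ = Δt/τ₀ = 344/299 = 1.15050
β = √(1 − 1/γ²) = √(1 − 1/1.15050²) = 0.4945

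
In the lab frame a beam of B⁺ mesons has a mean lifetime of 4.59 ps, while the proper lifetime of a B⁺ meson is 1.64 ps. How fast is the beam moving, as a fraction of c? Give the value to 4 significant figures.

β ≈ 0.9340

γ = Δt/τ₀ = 4.59/1.64 = 2.79878
β = √(1 − 1/γ²) = √(1 − 1/2.79878²) = 0.9340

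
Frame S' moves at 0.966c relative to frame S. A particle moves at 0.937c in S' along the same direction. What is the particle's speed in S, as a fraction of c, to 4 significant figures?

Relativistic velocity addition: u = (u' + v)/(1 + u'v/c²)
= (0.937 + 0.966)/(1 + 0.937×0.966) = 1.903/1.90514 = 0.9989

u ≈ 0.9989c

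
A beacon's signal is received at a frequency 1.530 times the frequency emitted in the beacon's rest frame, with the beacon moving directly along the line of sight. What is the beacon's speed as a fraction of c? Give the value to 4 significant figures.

f_obs/f_src = √((1+β)/(1−β)) = 1.530  ⇒  (1+β)/(1−β) = 2.34090
β = |1 − D²|/(1 + D²) = |1 − 2.34090|/(1 + 2.34090) = 0.4014

β ≈ 0.4014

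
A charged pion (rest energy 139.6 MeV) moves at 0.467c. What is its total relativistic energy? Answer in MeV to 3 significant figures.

γ = 1/√(1 − 0.467²) = 1.1309
E = γm₀c² = 1.1309 × 139.6 MeV = 158 MeV

E ≈ 158 MeV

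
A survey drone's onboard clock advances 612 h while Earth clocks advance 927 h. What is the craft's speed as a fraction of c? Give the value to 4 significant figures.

β ≈ 0.7511

γ = Δt/τ₀ = 927/612 = 1.51471
β = √(1 − 1/γ²) = √(1 − 1/1.51471²) = 0.7511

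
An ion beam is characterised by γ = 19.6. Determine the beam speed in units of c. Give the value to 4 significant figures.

β ≈ 0.9987

β = √(1 − 1/γ²) = √(1 − 1/19.6²) = √(0.997397) = 0.9987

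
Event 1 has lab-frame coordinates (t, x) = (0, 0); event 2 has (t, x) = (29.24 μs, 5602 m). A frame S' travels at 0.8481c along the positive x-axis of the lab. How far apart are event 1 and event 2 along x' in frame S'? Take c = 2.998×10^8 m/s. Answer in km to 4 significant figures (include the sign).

Δx' ≈ -3.459 km

γ = 1/√(1 − 0.8481²) = 1.88738
Δx' = γ(Δx − vΔt) = 1.88738 × (5602 m − 0.8481×(2.998×10^8 m/s)×29.24×10^-6 s)
= 1.88738 × (-1832.57 m) = -3.459 km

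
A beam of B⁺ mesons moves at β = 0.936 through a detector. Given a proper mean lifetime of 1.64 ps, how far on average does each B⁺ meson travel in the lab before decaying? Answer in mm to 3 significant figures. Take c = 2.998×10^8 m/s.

d ≈ 1.31 mm

γ = 1/√(1 − 0.936²) = 2.8409
Dilated lifetime: Δt = γτ₀ = 2.8409 × 1.64 ps = 4.6591 ps
d = vΔt = 0.936c × 4.6591 ps = 2.8061×10^8 m/s × 4.6591×10^-12 s = 1.31 mm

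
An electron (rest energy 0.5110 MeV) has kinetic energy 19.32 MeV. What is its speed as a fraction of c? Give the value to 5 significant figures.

β ≈ 0.99967

γ = 1 + K/(m₀c²) = 1 + 19.32/0.5110 = 38.80822
β = √(1 − 1/γ²) = 0.99967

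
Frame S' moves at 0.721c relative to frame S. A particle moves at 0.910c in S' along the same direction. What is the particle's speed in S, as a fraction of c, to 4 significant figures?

Relativistic velocity addition: u = (u' + v)/(1 + u'v/c²)
= (0.910 + 0.721)/(1 + 0.910×0.721) = 1.631/1.65611 = 0.9848

u ≈ 0.9848c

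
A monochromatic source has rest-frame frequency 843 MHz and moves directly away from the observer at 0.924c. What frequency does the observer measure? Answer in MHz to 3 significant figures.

f_obs ≈ 168 MHz

Relativistic Doppler: f_obs = f_src √((1−β)/(1+β))
= 843 × √(0.076000/1.9240) = 843 × 0.19875 = 168 MHz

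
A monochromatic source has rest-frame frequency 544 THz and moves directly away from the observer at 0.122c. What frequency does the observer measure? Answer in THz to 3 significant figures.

f_obs ≈ 481 THz

Relativistic Doppler: f_obs = f_src √((1−β)/(1+β))
= 544 × √(0.87800/1.1220) = 544 × 0.88461 = 481 THz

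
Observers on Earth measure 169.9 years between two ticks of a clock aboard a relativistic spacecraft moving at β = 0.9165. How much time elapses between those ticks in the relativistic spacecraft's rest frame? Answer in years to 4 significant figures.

γ = 1/√(1 − 0.9165²) = 2.49978
Proper time: τ₀ = Δt/γ = 169.9/2.49978 = 67.97 years

τ₀ ≈ 67.97 years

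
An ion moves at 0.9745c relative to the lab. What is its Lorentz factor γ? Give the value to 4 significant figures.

γ ≈ 4.457

γ = 1/√(1 − β²) = 1/√(1 − 0.9745²) = 1/√(0.0503497) = 4.457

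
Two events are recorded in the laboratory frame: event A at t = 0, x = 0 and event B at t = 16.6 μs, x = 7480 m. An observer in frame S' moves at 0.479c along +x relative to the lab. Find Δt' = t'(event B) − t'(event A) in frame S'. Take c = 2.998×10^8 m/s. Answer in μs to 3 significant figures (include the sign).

γ = 1/√(1 − 0.479²) = 1.1392
Δt' = γ(Δt − vΔx/c²) = 1.1392 × (16.6 μs − 0.479×7480 m / (2.998×10^8 m/s))
= 1.1392 × (4.6490 μs) = 5.30 μs

Δt' ≈ 5.30 μs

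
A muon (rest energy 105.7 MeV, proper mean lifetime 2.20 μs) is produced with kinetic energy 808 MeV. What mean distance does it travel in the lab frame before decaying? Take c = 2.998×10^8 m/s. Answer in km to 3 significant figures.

γ = 1 + K/(m₀c²) = 1 + 808/105.7 = 8.6443
β = √(1 − 1/γ²) = 0.99329
Dilated lifetime: γτ₀ = 8.6443 × 2.20 μs = 19.017 μs
d = βc·γτ₀ = 0.99329 × (2.998×10^8 m/s) × 1.9017×10^-5 s = 5.66 km

d ≈ 5.66 km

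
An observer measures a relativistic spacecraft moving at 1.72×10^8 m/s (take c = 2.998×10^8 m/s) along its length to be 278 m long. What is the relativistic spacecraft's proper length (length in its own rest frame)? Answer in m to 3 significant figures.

L₀ ≈ 339 m

β = v/c = 1.72×10^8 / 2.998×10^8 = 0.57372
γ = 1/√(1 − 0.57372²) = 1.2209
L₀ = γL = 1.2209 × 278 = 339 m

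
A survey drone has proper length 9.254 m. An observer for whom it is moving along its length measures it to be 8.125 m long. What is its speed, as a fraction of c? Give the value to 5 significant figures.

β ≈ 0.47866

γ = L₀/L = 9.254/8.125 = 1.138954
β = √(1 − 1/γ²) = 0.47866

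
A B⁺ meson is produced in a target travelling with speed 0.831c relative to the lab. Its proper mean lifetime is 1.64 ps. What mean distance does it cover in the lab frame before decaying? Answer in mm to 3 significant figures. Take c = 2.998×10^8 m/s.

d ≈ 0.734 mm

γ = 1/√(1 − 0.831²) = 1.7977
Dilated lifetime: Δt = γτ₀ = 1.7977 × 1.64 ps = 2.9482 ps
d = vΔt = 0.831c × 2.9482 ps = 2.4913×10^8 m/s × 2.9482×10^-12 s = 0.734 mm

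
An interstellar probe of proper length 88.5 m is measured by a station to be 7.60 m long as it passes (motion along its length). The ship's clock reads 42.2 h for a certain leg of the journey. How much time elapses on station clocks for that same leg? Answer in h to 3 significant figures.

Δt ≈ 491 h

Length contraction ⇒ γ = L₀/L = 88.5/7.60 = 11.645
Time dilation: Δt = γτ₀ = 11.645 × 42.2 h = 491 h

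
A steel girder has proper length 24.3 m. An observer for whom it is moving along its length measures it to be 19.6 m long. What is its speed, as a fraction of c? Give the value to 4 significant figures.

γ = L₀/L = 24.3/19.6 = 1.23980
β = √(1 − 1/γ²) = 0.5911

β ≈ 0.5911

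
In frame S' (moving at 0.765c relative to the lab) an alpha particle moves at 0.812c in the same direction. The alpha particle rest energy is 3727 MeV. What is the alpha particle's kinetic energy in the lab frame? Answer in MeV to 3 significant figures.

K ≈ 12300 MeV

u_lab = (0.812 + 0.765)/(1 + 0.812×0.765) = 0.972748
γ = 1/√(1 − 0.972748²) = 4.3129
K = (γ − 1)m₀c² = (4.3129 − 1) × 3727 = 3.3129 × 3727 = 12300 MeV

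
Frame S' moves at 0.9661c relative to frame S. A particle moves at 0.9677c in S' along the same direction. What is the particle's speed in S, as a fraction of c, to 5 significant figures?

u ≈ 0.99943c

Relativistic velocity addition: u = (u' + v)/(1 + u'v/c²)
= (0.9677 + 0.9661)/(1 + 0.9677×0.9661) = 1.9338/1.934895 = 0.99943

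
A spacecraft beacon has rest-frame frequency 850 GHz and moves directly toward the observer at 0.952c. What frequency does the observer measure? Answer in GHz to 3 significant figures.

f_obs ≈ 5420 GHz

Relativistic Doppler: f_obs = f_src √((1+β)/(1−β))
= 850 × √(1.9520/0.048000) = 850 × 6.3770 = 5420 GHz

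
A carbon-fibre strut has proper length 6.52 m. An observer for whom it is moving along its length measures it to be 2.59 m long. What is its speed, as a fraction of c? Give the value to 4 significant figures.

β ≈ 0.9177

γ = L₀/L = 6.52/2.59 = 2.51737
β = √(1 − 1/γ²) = 0.9177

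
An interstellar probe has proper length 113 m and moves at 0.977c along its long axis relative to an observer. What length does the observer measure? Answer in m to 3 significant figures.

L ≈ 24.1 m

γ = 1/√(1 − 0.977²) = 4.6896
Length contraction: L = L₀/γ = 113/4.6896 = 24.1 m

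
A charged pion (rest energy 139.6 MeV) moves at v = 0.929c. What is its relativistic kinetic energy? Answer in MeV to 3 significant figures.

γ = 1/√(1 − 0.929²) = 2.7021
K = (γ − 1)m₀c² = (2.7021 − 1) × 139.6 MeV = 1.7021 × 139.6 MeV = 238 MeV

K ≈ 238 MeV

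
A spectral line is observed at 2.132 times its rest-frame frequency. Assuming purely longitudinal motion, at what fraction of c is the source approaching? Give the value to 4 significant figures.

β ≈ 0.6393

f_obs/f_src = √((1+β)/(1−β)) = 2.132  ⇒  (1+β)/(1−β) = 4.54542
β = |1 − D²|/(1 + D²) = |1 − 4.54542|/(1 + 4.54542) = 0.6393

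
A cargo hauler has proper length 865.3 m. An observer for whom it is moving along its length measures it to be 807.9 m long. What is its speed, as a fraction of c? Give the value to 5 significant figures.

γ = L₀/L = 865.3/807.9 = 1.071048
β = √(1 − 1/γ²) = 0.35815

β ≈ 0.35815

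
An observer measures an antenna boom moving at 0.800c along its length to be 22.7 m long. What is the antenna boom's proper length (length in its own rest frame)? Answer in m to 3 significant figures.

γ = 1/√(1 − 0.800²) = 1.6667
L₀ = γL = 1.6667 × 22.7 = 37.8 m

L₀ ≈ 37.8 m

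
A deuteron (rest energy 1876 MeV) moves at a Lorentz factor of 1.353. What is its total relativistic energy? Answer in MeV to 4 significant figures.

γ = 1.353 (given)
E = γm₀c² = 1.353 × 1876 MeV = 2538 MeV

E ≈ 2538 MeV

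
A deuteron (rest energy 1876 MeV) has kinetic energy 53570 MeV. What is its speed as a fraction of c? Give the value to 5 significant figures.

γ = 1 + K/(m₀c²) = 1 + 53570/1876 = 29.55544
β = √(1 − 1/γ²) = 0.99943

β ≈ 0.99943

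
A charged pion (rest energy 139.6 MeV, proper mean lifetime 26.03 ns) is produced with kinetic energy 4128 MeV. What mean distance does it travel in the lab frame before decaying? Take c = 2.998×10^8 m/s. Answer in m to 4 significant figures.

d ≈ 238.4 m

γ = 1 + K/(m₀c²) = 1 + 4128/139.6 = 30.5702
β = √(1 − 1/γ²) = 0.999465
Dilated lifetime: γτ₀ = 30.5702 × 26.03 ns = 795.742 ns
d = βc·γτ₀ = 0.999465 × (2.998×10^8 m/s) × 7.95742×10^-7 s = 238.4 m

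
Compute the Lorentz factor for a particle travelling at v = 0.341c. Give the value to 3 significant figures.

γ = 1/√(1 − β²) = 1/√(1 − 0.341²) = 1/√(0.88372) = 1.06

γ ≈ 1.06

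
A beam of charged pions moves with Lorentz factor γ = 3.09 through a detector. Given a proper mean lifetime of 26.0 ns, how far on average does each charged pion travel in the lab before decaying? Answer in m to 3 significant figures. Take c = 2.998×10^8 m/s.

β = √(1 − 1/γ²) = √(1 − 1/3.09²) = 0.94619
Dilated lifetime: Δt = γτ₀ = 3.09 × 26.0 ns = 80.340 ns
d = vΔt = 0.94619c × 80.340 ns = 2.8367×10^8 m/s × 8.0340×10^-8 s = 22.8 m

d ≈ 22.8 m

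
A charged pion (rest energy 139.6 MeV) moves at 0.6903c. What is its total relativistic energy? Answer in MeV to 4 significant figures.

E ≈ 192.9 MeV

γ = 1/√(1 − 0.6903²) = 1.38213
E = γm₀c² = 1.38213 × 139.6 MeV = 192.9 MeV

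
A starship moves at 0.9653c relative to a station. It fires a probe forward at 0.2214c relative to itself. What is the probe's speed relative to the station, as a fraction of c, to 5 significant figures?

Relativistic velocity addition: u = (u' + v)/(1 + u'v/c²)
= (0.2214 + 0.9653)/(1 + 0.2214×0.9653) = 1.1867/1.213717 = 0.97774

u ≈ 0.97774c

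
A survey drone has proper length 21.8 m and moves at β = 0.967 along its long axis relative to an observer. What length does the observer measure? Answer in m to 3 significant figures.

γ = 1/√(1 − 0.967²) = 3.9250
Length contraction: L = L₀/γ = 21.8/3.9250 = 5.55 m

L ≈ 5.55 m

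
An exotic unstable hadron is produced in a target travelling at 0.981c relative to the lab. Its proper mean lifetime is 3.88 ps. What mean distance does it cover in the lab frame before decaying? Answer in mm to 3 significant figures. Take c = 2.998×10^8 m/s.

d ≈ 5.88 mm

γ = 1/√(1 − 0.981²) = 5.1544
Dilated lifetime: Δt = γτ₀ = 5.1544 × 3.88 ps = 19.999 ps
d = vΔt = 0.981c × 19.999 ps = 2.9410×10^8 m/s × 1.9999×10^-11 s = 5.88 mm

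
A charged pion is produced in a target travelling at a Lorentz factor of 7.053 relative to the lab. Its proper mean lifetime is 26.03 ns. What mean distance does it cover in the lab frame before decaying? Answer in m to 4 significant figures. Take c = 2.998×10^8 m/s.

d ≈ 54.48 m

β = √(1 − 1/γ²) = √(1 − 1/7.053²) = 0.989898
Dilated lifetime: Δt = γτ₀ = 7.053 × 26.03 ns = 183.590 ns
d = vΔt = 0.989898c × 183.590 ns = 2.96771×10^8 m/s × 1.83590×10^-7 s = 54.48 m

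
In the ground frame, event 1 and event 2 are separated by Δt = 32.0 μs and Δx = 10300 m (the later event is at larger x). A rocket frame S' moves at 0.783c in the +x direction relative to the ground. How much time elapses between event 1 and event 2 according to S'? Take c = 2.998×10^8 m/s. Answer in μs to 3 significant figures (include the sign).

Δt' ≈ 8.20 μs

γ = 1/√(1 − 0.783²) = 1.6077
Δt' = γ(Δt − vΔx/c²) = 1.6077 × (32.0 μs − 0.783×10300 m / (2.998×10^8 m/s))
= 1.6077 × (5.0991 μs) = 8.20 μs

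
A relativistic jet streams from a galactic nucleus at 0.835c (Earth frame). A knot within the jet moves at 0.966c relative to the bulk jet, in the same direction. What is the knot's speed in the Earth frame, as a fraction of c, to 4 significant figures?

u ≈ 0.9969c

Relativistic velocity addition: u = (u' + v)/(1 + u'v/c²)
= (0.966 + 0.835)/(1 + 0.966×0.835) = 1.801/1.80661 = 0.9969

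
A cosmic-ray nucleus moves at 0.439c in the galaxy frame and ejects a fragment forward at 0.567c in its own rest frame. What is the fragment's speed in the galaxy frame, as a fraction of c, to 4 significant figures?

u ≈ 0.8055c

Compose boost 2: (0.567 + 0.439)/(1 + 0.567×0.439) = 1.006/1.24891 = 0.8055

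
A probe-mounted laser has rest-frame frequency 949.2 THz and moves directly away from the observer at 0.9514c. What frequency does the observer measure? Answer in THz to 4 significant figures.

f_obs ≈ 149.8 THz

Relativistic Doppler: f_obs = f_src √((1−β)/(1+β))
= 949.2 × √(0.0486000/1.95140) = 949.2 × 0.157814 = 149.8 THz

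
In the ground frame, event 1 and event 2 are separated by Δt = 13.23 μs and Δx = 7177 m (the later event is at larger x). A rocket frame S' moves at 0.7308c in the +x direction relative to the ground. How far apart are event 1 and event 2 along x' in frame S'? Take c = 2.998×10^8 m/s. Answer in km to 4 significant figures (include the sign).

γ = 1/√(1 − 0.7308²) = 1.46500
Δx' = γ(Δx − vΔt) = 1.46500 × (7177 m − 0.7308×(2.998×10^8 m/s)×13.23×10^-6 s)
= 1.46500 × (4278.39 m) = 6.268 km

Δx' ≈ 6.268 km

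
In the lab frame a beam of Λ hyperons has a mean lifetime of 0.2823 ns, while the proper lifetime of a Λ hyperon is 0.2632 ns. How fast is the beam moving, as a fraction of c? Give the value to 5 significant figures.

β ≈ 0.36158

γ = Δt/τ₀ = 0.2823/0.2632 = 1.072568
β = √(1 − 1/γ²) = √(1 − 1/1.072568²) = 0.36158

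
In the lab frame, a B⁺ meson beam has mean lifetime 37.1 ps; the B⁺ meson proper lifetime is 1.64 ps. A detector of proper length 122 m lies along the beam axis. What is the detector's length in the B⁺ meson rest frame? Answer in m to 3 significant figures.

L ≈ 5.39 m

Time dilation ⇒ γ = Δt/τ₀ = 37.1/1.64 = 22.622
Length contraction: L = L₀/γ = 122/22.622 = 5.39 m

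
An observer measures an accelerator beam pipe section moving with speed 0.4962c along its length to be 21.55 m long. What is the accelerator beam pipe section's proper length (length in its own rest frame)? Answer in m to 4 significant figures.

γ = 1/√(1 − 0.4962²) = 1.15180
L₀ = γL = 1.15180 × 21.55 = 24.82 m

L₀ ≈ 24.82 m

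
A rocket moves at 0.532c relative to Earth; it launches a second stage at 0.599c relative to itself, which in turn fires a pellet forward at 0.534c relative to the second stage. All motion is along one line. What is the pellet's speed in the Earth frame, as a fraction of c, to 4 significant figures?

u ≈ 0.9545c

Compose boost 2: (0.599 + 0.532)/(1 + 0.599×0.532) = 1.131/1.31867 = 0.857684
Compose boost 3: (0.534 + 0.857684)/(1 + 0.534×0.857684) = 1.39168/1.45800 = 0.9545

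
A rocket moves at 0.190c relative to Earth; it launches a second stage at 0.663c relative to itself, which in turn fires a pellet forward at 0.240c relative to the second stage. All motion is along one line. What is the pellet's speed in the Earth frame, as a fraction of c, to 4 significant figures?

Compose boost 2: (0.663 + 0.190)/(1 + 0.663×0.190) = 0.8530/1.12597 = 0.757569
Compose boost 3: (0.240 + 0.757569)/(1 + 0.240×0.757569) = 0.997569/1.18182 = 0.8441

u ≈ 0.8441c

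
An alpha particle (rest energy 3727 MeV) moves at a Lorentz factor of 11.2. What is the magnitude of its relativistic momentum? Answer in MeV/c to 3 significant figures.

β = √(1 − 1/γ²) = √(1 − 1/11.2²) = 0.99601
p = γβm₀c = 11.2 × 0.99601 × 3727 MeV/c = 41600 MeV/c

p ≈ 41600 MeV/c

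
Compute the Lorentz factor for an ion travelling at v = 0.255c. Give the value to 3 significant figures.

γ ≈ 1.03

γ = 1/√(1 − β²) = 1/√(1 − 0.255²) = 1/√(0.93498) = 1.03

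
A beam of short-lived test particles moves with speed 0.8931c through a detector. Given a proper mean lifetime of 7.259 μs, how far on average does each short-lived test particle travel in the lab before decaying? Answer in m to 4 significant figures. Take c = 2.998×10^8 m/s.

γ = 1/√(1 − 0.8931²) = 2.22292
Dilated lifetime: Δt = γτ₀ = 2.22292 × 7.259 μs = 16.1362 μs
d = vΔt = 0.8931c × 16.1362 μs = 2.67751×10^8 m/s × 1.61362×10^-5 s = 4320 m

d ≈ 4320 m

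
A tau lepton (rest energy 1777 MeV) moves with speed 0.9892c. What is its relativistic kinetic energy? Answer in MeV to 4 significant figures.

K ≈ 10350 MeV

γ = 1/√(1 − 0.9892²) = 6.82258
K = (γ − 1)m₀c² = (6.82258 − 1) × 1777 MeV = 5.82258 × 1777 MeV = 10350 MeV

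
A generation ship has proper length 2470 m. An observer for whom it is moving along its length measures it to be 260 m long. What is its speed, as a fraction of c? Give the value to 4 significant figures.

β ≈ 0.9944

γ = L₀/L = 2470/260 = 9.50000
β = √(1 − 1/γ²) = 0.9944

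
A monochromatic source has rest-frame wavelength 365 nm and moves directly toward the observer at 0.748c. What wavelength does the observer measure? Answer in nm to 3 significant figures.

λ_obs ≈ 139 nm

Relativistic Doppler: λ_obs = λ_src √((1−β)/(1+β))
= 365 × √(0.25200/1.7480) = 365 × 0.37969 = 139 nm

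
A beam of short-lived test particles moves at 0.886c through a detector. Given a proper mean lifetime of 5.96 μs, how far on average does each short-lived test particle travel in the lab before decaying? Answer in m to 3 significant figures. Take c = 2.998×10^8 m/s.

d ≈ 3410 m

γ = 1/√(1 − 0.886²) = 2.1566
Dilated lifetime: Δt = γτ₀ = 2.1566 × 5.96 μs = 12.854 μs
d = vΔt = 0.886c × 12.854 μs = 2.6562×10^8 m/s × 1.2854×10^-5 s = 3410 m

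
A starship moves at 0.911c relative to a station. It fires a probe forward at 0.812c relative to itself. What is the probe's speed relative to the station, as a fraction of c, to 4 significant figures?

u ≈ 0.9904c

Relativistic velocity addition: u = (u' + v)/(1 + u'v/c²)
= (0.812 + 0.911)/(1 + 0.812×0.911) = 1.723/1.73973 = 0.9904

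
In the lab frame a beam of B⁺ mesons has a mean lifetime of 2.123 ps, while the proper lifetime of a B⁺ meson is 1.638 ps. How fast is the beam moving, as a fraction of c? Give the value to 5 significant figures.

β ≈ 0.63617

γ = Δt/τ₀ = 2.123/1.638 = 1.296093
β = √(1 − 1/γ²) = √(1 − 1/1.296093²) = 0.63617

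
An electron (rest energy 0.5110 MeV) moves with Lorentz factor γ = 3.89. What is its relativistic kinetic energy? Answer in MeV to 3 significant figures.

γ = 3.89 (given)
K = (γ − 1)m₀c² = (3.89 − 1) × 0.5110 MeV = 2.8900 × 0.5110 MeV = 1.48 MeV

K ≈ 1.48 MeV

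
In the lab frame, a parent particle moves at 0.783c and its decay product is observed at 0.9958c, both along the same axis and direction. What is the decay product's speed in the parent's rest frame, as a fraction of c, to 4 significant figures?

u' ≈ 0.9660c

Inverse velocity addition: u' = (u − v)/(1 − uv/c²)
= (0.9958 − 0.783)/(1 − 0.9958×0.783) = 0.2128/0.220289 = 0.9660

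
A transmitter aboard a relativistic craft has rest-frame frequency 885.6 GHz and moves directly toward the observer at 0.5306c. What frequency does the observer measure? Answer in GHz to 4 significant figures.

Relativistic Doppler: f_obs = f_src √((1+β)/(1−β))
= 885.6 × √(1.53060/0.469400) = 885.6 × 1.80576 = 1599 GHz

f_obs ≈ 1599 GHz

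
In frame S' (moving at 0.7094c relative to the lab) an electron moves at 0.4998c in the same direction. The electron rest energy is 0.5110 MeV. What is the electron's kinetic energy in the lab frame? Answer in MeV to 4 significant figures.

u_lab = (0.4998 + 0.7094)/(1 + 0.4998×0.7094) = 0.8926896
γ = 1/√(1 − 0.8926896²) = 2.21891
K = (γ − 1)m₀c² = (2.21891 − 1) × 0.5110 = 1.21891 × 0.5110 = 0.6229 MeV

K ≈ 0.6229 MeV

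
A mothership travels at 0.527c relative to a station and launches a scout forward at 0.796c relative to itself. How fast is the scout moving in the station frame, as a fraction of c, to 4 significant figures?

u ≈ 0.9320c

Compose boost 2: (0.796 + 0.527)/(1 + 0.796×0.527) = 1.323/1.41949 = 0.9320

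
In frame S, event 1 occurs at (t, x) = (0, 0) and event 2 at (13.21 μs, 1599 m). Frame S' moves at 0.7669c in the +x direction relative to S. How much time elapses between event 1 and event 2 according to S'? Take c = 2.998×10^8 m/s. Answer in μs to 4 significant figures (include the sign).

Δt' ≈ 14.21 μs

γ = 1/√(1 − 0.7669²) = 1.55820
Δt' = γ(Δt − vΔx/c²) = 1.55820 × (13.21 μs − 0.7669×1599 m / (2.998×10^8 m/s))
= 1.55820 × (9.11970 μs) = 14.21 μs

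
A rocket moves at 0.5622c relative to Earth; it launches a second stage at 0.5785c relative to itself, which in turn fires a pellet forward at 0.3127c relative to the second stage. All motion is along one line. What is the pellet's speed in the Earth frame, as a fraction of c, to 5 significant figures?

Compose boost 2: (0.5785 + 0.5622)/(1 + 0.5785×0.5622) = 1.1407/1.325233 = 0.8607545
Compose boost 3: (0.3127 + 0.8607545)/(1 + 0.3127×0.8607545) = 1.173454/1.269158 = 0.92459

u ≈ 0.92459c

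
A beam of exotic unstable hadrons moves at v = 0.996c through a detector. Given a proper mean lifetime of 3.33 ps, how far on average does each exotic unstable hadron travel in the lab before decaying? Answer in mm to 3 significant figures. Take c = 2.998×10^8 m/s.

γ = 1/√(1 − 0.996²) = 11.192
Dilated lifetime: Δt = γτ₀ = 11.192 × 3.33 ps = 37.268 ps
d = vΔt = 0.996c × 37.268 ps = 2.9860×10^8 m/s × 3.7268×10^-11 s = 11.1 mm

d ≈ 11.1 mm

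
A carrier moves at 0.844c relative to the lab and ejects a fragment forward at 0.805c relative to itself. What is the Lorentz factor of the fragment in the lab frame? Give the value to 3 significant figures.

u_lab = (0.805 + 0.844)/(1 + 0.805×0.844) = 1.649/1.67942 = 0.981887
γ = 1/√(1 − 0.981887²) = 5.28

γ ≈ 5.28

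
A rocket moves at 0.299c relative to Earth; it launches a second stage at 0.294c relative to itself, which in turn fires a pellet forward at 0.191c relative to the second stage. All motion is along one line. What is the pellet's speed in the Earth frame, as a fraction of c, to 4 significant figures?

u ≈ 0.6667c

Compose boost 2: (0.294 + 0.299)/(1 + 0.294×0.299) = 0.5930/1.08791 = 0.545084
Compose boost 3: (0.191 + 0.545084)/(1 + 0.191×0.545084) = 0.736084/1.10411 = 0.6667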